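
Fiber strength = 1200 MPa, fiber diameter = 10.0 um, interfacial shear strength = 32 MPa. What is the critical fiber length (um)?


Lc = sigma_f * d / (2 * tau_i) = 1200 * 10.0 / (2 * 32) = 187.5 um

187.5 um


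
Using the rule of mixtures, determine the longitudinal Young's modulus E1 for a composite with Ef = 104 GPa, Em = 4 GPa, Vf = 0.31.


E1 = Ef*Vf + Em*(1-Vf) = 104*0.31 + 4*0.69 = 35.0 GPa

35.0 GPa


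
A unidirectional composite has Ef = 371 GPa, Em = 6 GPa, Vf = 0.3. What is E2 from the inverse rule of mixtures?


1/E2 = Vf/Ef + (1-Vf)/Em = 0.3/371 + 0.7/6
E2 = 8.51 GPa

8.51 GPa


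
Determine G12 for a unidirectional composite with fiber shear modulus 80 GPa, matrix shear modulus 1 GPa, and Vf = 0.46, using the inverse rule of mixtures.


1/G12 = Vf/Gf + (1-Vf)/Gm = 0.46/80 + 0.54/1
G12 = 1.83 GPa

1.83 GPa


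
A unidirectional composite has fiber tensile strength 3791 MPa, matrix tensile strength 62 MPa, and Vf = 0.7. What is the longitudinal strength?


sigma_1 = sigma_f*Vf + sigma_m*(1-Vf) = 3791*0.7 + 62*0.3 = 2672.3 MPa

2672.3 MPa


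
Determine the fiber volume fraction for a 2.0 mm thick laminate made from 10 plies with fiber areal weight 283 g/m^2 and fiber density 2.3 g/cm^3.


Vf = n * FAW / (rho_f * h * 1000) = 10 * 283 / (2.3 * 2.0 * 1000) = 0.6152

0.6152


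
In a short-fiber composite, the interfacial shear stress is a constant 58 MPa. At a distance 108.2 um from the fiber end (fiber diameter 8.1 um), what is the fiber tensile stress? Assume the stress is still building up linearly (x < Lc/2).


Force balance: sigma_f * (pi*d^2/4) = tau * (pi*d) * x  ->  sigma_f = 4 * tau * x / d
sigma_f = 4 * 58 * 108.2 / 8.1 = 3099.1 MPa

3099.1 MPa


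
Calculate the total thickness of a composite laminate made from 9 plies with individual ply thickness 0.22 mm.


h = n * t_ply = 9 * 0.22 = 1.98 mm

1.98 mm


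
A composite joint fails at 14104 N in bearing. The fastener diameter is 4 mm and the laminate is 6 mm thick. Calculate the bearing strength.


sigma_br = F/(d*h) = 14104/(4*6) = 587.7 MPa

587.7 MPa


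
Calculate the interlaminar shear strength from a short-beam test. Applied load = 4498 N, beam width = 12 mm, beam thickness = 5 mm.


ILSS = 3F/(4bh) = 3*4498/(4*12*5) = 56.23 MPa

56.23 MPa


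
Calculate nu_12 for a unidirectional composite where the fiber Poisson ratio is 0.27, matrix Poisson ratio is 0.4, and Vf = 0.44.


nu_12 = nu_f*Vf + nu_m*(1-Vf) = 0.27*0.44 + 0.4*0.56 = 0.3428

0.3428


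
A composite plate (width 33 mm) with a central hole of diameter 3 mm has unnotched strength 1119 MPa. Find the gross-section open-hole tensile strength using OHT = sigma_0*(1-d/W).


OHT = sigma_0*(1-d/W) = 1119*(1-3/33) = 1017.3 MPa

1017.3 MPa


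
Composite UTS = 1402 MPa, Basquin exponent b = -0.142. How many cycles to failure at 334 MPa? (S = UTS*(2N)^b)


N = 0.5 * (S/UTS)^(1/b) = 0.5 * (334/1402)^(1/-0.142) = 12198.4554 cycles

12198.4554 cycles


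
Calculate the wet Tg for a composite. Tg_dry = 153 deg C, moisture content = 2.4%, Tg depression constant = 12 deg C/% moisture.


Tg_wet = Tg_dry - k*moisture = 153 - 12*2.4 = 124.2 deg C

124.2 deg C


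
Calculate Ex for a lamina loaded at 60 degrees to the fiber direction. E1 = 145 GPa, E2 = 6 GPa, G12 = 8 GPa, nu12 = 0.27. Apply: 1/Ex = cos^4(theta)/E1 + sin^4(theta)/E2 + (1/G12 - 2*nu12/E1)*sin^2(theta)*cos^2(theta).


cos^4(60) = 0.0625, sin^4(60) = 0.5625, sin^2(60)*cos^2(60) = 0.1875
1/G12 - 2*nu12/E1 = 1/8 - 2*0.27/145 = 0.121276 GPa^-1
1/Ex = 0.0625/145 + 0.5625/6 + 0.121276*0.1875 = 0.1169203 GPa^-1
Ex = 8.55 GPa

8.55 GPa


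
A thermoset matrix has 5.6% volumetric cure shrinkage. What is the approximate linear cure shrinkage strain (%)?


Linear shrinkage ≈ vol_shrink/3 = 5.6/3 = 1.867%

1.867%


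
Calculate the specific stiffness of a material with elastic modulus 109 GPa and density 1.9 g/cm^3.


Specific stiffness = E/rho = 109/1.9 = 57.4 GPa/(g/cm^3)

57.4 GPa/(g/cm^3)


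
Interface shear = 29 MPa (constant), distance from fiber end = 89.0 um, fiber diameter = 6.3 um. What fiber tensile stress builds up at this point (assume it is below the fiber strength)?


Force balance: sigma_f * (pi*d^2/4) = tau * (pi*d) * x  ->  sigma_f = 4 * tau * x / d
sigma_f = 4 * 29 * 89.0 / 6.3 = 1638.7 MPa

1638.7 MPa


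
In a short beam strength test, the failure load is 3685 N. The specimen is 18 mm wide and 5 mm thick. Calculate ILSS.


ILSS = 3F/(4bh) = 3*3685/(4*18*5) = 30.71 MPa

30.71 MPa


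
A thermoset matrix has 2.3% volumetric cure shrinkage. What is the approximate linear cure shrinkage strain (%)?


Linear shrinkage ≈ vol_shrink/3 = 2.3/3 = 0.767%

0.767%


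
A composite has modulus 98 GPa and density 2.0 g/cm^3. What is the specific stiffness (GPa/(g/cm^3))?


Specific stiffness = E/rho = 98/2.0 = 49.0 GPa/(g/cm^3)

49.0 GPa/(g/cm^3)


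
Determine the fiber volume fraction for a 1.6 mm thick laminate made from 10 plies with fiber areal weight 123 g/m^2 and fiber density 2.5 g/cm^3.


Vf = n * FAW / (rho_f * h * 1000) = 10 * 123 / (2.5 * 1.6 * 1000) = 0.3075

0.3075


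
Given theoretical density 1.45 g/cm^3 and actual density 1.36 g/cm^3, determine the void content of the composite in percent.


Void% = (rho_theo - rho_actual)/rho_theo * 100 = (1.45 - 1.36)/1.45 * 100 = 6.21%

6.21%


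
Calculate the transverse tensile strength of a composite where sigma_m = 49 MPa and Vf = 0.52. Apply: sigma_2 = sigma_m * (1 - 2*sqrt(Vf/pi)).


factor = 1 - 2*sqrt(0.52/pi) = 0.1863
sigma_2 = 49 * 0.1863 = 9.13 MPa

9.13 MPa


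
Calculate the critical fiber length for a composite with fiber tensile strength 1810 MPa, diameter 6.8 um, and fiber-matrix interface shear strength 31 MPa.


Lc = sigma_f * d / (2 * tau_i) = 1810 * 6.8 / (2 * 31) = 198.5 um

198.5 um


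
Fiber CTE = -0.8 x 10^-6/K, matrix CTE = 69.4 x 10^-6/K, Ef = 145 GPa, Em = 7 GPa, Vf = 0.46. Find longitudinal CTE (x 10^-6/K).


E1 = Ef*Vf + Em*(1-Vf) = 70.48
alpha_1 = (alpha_f*Ef*Vf + alpha_m*Em*(1-Vf))/E1 = 2.96 x 10^-6/K

2.96 x 10^-6/K


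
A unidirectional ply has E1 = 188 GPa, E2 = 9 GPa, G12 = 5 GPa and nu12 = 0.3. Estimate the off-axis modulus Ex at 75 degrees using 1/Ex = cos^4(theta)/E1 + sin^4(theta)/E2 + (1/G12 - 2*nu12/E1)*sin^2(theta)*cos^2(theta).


cos^4(75) = 0.004487, sin^4(75) = 0.870513, sin^2(75)*cos^2(75) = 0.0625
1/G12 - 2*nu12/E1 = 1/5 - 2*0.3/188 = 0.196809 GPa^-1
1/Ex = 0.004487/188 + 0.870513/9 + 0.196809*0.0625 = 0.109048 GPa^-1
Ex = 9.17 GPa

9.17 GPa


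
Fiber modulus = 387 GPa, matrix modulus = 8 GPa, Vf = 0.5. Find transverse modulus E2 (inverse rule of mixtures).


1/E2 = Vf/Ef + (1-Vf)/Em = 0.5/387 + 0.5/8
E2 = 15.68 GPa

15.68 GPa


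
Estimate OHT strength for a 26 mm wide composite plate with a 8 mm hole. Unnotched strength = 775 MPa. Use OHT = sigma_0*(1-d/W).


OHT = sigma_0*(1-d/W) = 775*(1-8/26) = 536.5 MPa

536.5 MPa


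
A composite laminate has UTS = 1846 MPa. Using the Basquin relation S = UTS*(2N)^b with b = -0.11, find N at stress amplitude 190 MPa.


N = 0.5 * (S/UTS)^(1/b) = 0.5 * (190/1846)^(1/-0.11) = 4.7429e+08 cycles

4.7429e+08 cycles


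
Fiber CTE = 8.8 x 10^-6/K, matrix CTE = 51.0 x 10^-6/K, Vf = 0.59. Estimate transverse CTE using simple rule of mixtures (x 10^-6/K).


alpha_2 = alpha_f*Vf + alpha_m*(1-Vf) = 8.8*0.59 + 51.0*0.41 = 26.1 x 10^-6/K

26.1 x 10^-6/K


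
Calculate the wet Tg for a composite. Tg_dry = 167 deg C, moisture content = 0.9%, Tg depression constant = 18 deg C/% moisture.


Tg_wet = Tg_dry - k*moisture = 167 - 18*0.9 = 150.8 deg C

150.8 deg C


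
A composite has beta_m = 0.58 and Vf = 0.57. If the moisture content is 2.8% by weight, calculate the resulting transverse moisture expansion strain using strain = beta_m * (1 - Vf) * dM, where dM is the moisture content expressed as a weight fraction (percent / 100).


dM = 2.8/100 = 0.028
strain = beta_m * (1-Vf) * dM = 0.58 * 0.43 * 0.028 = 0.0069832

0.0069832


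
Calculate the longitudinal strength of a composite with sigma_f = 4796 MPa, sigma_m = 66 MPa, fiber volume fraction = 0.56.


sigma_1 = sigma_f*Vf + sigma_m*(1-Vf) = 4796*0.56 + 66*0.44 = 2714.8 MPa

2714.8 MPa


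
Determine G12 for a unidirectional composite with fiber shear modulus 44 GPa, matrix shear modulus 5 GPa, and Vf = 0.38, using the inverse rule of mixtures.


1/G12 = Vf/Gf + (1-Vf)/Gm = 0.38/44 + 0.62/5
G12 = 7.54 GPa

7.54 GPa


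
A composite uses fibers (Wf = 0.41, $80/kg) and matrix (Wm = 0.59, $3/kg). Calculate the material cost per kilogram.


Cost = cost_f*Wf + cost_m*Wm = 80*0.41 + 3*0.59 = $34.57/kg

$34.57/kg


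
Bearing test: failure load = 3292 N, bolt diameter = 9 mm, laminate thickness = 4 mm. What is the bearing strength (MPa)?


sigma_br = F/(d*h) = 3292/(9*4) = 91.4 MPa

91.4 MPa


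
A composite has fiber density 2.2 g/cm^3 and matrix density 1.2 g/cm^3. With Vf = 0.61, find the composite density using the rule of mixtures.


rho_c = rho_f*Vf + rho_m*(1-Vf) = 2.2*0.61 + 1.2*0.39 = 1.81 g/cm^3

1.81 g/cm^3


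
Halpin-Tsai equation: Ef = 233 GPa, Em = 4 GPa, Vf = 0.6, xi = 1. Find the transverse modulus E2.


eta = (Ef/Em - 1)/(Ef/Em + xi) = (58.25 - 1)/(58.25 + 1) = 0.9662
E2 = Em*(1+xi*eta*Vf)/(1-eta*Vf) = 15.04 GPa

15.04 GPa


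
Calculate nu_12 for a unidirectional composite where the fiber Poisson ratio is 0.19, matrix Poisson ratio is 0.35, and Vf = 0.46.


nu_12 = nu_f*Vf + nu_m*(1-Vf) = 0.19*0.46 + 0.35*0.54 = 0.2764

0.2764


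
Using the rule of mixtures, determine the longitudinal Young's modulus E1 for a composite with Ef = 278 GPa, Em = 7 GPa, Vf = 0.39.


E1 = Ef*Vf + Em*(1-Vf) = 278*0.39 + 7*0.61 = 112.69 GPa

112.69 GPa


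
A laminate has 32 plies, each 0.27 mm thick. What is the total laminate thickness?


h = n * t_ply = 32 * 0.27 = 8.64 mm

8.64 mm


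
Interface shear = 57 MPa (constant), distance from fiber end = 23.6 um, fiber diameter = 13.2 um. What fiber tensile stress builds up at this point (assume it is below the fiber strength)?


Force balance: sigma_f * (pi*d^2/4) = tau * (pi*d) * x  ->  sigma_f = 4 * tau * x / d
sigma_f = 4 * 57 * 23.6 / 13.2 = 407.6 MPa

407.6 MPa


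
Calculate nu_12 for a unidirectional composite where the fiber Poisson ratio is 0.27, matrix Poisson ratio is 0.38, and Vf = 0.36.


nu_12 = nu_f*Vf + nu_m*(1-Vf) = 0.27*0.36 + 0.38*0.64 = 0.3404

0.3404


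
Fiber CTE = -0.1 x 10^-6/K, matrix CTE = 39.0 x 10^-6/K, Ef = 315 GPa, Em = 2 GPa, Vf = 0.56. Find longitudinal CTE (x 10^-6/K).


E1 = Ef*Vf + Em*(1-Vf) = 177.28
alpha_1 = (alpha_f*Ef*Vf + alpha_m*Em*(1-Vf))/E1 = 0.09 x 10^-6/K

0.09 x 10^-6/K


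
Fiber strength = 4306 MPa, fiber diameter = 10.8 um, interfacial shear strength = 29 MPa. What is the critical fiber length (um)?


Lc = sigma_f * d / (2 * tau_i) = 4306 * 10.8 / (2 * 29) = 801.8 um

801.8 um


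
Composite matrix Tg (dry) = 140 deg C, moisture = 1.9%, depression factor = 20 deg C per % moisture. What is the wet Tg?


Tg_wet = Tg_dry - k*moisture = 140 - 20*1.9 = 102.0 deg C

102.0 deg C


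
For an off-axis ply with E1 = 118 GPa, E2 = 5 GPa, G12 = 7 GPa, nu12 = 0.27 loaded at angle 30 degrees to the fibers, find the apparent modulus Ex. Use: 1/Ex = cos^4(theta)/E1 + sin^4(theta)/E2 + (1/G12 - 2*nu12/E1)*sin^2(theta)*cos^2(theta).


cos^4(30) = 0.5625, sin^4(30) = 0.0625, sin^2(30)*cos^2(30) = 0.1875
1/G12 - 2*nu12/E1 = 1/7 - 2*0.27/118 = 0.138281 GPa^-1
1/Ex = 0.5625/118 + 0.0625/5 + 0.138281*0.1875 = 0.0431946 GPa^-1
Ex = 23.15 GPa

23.15 GPa


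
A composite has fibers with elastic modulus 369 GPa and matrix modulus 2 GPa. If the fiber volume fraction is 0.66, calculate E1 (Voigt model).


E1 = Ef*Vf + Em*(1-Vf) = 369*0.66 + 2*0.34 = 244.22 GPa

244.22 GPa


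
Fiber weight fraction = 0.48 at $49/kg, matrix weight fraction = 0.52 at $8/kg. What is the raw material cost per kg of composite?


Cost = cost_f*Wf + cost_m*Wm = 49*0.48 + 8*0.52 = $27.68/kg

$27.68/kg


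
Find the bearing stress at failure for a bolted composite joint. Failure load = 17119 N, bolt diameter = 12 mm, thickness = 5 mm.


sigma_br = F/(d*h) = 17119/(12*5) = 285.3 MPa

285.3 MPa


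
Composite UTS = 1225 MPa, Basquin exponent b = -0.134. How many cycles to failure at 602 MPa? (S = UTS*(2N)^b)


N = 0.5 * (S/UTS)^(1/b) = 0.5 * (602/1225)^(1/-0.134) = 100.3470 cycles

100.3470 cycles


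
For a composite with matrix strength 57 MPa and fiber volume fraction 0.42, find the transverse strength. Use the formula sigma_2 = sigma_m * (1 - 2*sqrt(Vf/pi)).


factor = 1 - 2*sqrt(0.42/pi) = 0.2687
sigma_2 = 57 * 0.2687 = 15.32 MPa

15.32 MPa


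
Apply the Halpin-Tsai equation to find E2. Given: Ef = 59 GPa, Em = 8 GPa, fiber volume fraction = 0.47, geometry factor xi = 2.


eta = (Ef/Em - 1)/(Ef/Em + xi) = (7.375 - 1)/(7.375 + 2) = 0.68
E2 = Em*(1+xi*eta*Vf)/(1-eta*Vf) = 19.27 GPa

19.27 GPa


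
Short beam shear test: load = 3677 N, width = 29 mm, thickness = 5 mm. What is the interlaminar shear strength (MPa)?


ILSS = 3F/(4bh) = 3*3677/(4*29*5) = 19.02 MPa

19.02 MPa


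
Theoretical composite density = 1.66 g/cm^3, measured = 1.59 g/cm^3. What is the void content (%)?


Void% = (rho_theo - rho_actual)/rho_theo * 100 = (1.66 - 1.59)/1.66 * 100 = 4.22%

4.22%


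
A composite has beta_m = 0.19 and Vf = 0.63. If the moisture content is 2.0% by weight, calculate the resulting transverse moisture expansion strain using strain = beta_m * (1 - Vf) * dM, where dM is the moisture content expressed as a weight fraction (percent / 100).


dM = 2.0/100 = 0.02
strain = beta_m * (1-Vf) * dM = 0.19 * 0.37 * 0.02 = 0.001406

0.001406


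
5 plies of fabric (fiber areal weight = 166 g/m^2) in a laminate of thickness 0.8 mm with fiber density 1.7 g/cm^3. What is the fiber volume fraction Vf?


Vf = n * FAW / (rho_f * h * 1000) = 5 * 166 / (1.7 * 0.8 * 1000) = 0.6103

0.6103


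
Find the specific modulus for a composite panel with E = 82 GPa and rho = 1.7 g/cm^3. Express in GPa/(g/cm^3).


Specific stiffness = E/rho = 82/1.7 = 48.2 GPa/(g/cm^3)

48.2 GPa/(g/cm^3)


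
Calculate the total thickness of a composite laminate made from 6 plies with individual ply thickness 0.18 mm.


h = n * t_ply = 6 * 0.18 = 1.08 mm

1.08 mm


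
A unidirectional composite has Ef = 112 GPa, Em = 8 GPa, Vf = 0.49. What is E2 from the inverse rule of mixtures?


1/E2 = Vf/Ef + (1-Vf)/Em = 0.49/112 + 0.51/8
E2 = 14.68 GPa

14.68 GPa


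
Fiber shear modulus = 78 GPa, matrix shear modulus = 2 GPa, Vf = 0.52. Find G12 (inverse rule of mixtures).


1/G12 = Vf/Gf + (1-Vf)/Gm = 0.52/78 + 0.48/2
G12 = 4.05 GPa

4.05 GPa


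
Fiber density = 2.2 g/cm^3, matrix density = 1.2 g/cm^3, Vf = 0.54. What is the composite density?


rho_c = rho_f*Vf + rho_m*(1-Vf) = 2.2*0.54 + 1.2*0.46 = 1.74 g/cm^3

1.74 g/cm^3


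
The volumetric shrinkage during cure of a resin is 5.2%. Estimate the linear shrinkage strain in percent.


Linear shrinkage ≈ vol_shrink/3 = 5.2/3 = 1.733%

1.733%


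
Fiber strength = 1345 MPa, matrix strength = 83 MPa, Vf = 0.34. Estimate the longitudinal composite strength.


sigma_1 = sigma_f*Vf + sigma_m*(1-Vf) = 1345*0.34 + 83*0.66 = 512.1 MPa

512.1 MPa


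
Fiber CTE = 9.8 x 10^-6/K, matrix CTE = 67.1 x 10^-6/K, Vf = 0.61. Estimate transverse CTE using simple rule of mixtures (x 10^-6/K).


alpha_2 = alpha_f*Vf + alpha_m*(1-Vf) = 9.8*0.61 + 67.1*0.39 = 32.1 x 10^-6/K

32.1 x 10^-6/K


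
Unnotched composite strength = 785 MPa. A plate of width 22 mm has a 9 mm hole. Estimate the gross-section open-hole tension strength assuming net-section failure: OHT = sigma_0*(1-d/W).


OHT = sigma_0*(1-d/W) = 785*(1-9/22) = 463.9 MPa

463.9 MPa


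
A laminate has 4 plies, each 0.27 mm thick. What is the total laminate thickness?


h = n * t_ply = 4 * 0.27 = 1.08 mm

1.08 mm


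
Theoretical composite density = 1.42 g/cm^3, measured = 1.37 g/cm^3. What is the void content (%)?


Void% = (rho_theo - rho_actual)/rho_theo * 100 = (1.42 - 1.37)/1.42 * 100 = 3.52%

3.52%


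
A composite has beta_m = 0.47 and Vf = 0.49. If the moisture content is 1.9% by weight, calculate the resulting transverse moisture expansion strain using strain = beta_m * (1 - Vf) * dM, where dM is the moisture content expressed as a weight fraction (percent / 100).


dM = 1.9/100 = 0.019
strain = beta_m * (1-Vf) * dM = 0.47 * 0.51 * 0.019 = 0.0045543

0.0045543


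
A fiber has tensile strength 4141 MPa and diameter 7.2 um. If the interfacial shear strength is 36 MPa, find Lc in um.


Lc = sigma_f * d / (2 * tau_i) = 4141 * 7.2 / (2 * 36) = 414.1 um

414.1 um


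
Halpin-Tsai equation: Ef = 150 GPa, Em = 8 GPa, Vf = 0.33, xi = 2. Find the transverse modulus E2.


eta = (Ef/Em - 1)/(Ef/Em + xi) = (18.75 - 1)/(18.75 + 2) = 0.8554
E2 = Em*(1+xi*eta*Vf)/(1-eta*Vf) = 17.44 GPa

17.44 GPa


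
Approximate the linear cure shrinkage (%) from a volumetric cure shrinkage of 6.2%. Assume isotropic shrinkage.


Linear shrinkage ≈ vol_shrink/3 = 6.2/3 = 2.067%

2.067%


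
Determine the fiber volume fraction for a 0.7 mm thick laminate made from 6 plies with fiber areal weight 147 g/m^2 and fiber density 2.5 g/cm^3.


Vf = n * FAW / (rho_f * h * 1000) = 6 * 147 / (2.5 * 0.7 * 1000) = 0.504

0.504


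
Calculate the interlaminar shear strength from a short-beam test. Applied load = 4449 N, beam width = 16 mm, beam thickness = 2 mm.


ILSS = 3F/(4bh) = 3*4449/(4*16*2) = 104.27 MPa

104.27 MPa


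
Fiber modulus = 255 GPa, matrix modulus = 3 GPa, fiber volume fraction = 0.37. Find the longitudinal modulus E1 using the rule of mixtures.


E1 = Ef*Vf + Em*(1-Vf) = 255*0.37 + 3*0.63 = 96.24 GPa

96.24 GPa


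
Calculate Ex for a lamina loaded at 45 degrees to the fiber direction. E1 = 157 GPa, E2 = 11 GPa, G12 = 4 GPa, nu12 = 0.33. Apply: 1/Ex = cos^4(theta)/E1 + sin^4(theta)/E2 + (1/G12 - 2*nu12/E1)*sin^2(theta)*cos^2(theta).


cos^4(45) = 0.25, sin^4(45) = 0.25, sin^2(45)*cos^2(45) = 0.25
1/G12 - 2*nu12/E1 = 1/4 - 2*0.33/157 = 0.245796 GPa^-1
1/Ex = 0.25/157 + 0.25/11 + 0.245796*0.25 = 0.0857687 GPa^-1
Ex = 11.66 GPa

11.66 GPa


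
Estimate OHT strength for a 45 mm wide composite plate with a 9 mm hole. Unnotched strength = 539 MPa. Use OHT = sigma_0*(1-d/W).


OHT = sigma_0*(1-d/W) = 539*(1-9/45) = 431.2 MPa

431.2 MPa


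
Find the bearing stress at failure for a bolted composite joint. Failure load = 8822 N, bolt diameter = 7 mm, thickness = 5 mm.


sigma_br = F/(d*h) = 8822/(7*5) = 252.1 MPa

252.1 MPa


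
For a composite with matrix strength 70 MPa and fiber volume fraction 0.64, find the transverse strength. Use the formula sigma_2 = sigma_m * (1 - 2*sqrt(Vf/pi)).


factor = 1 - 2*sqrt(0.64/pi) = 0.0973
sigma_2 = 70 * 0.0973 = 6.81 MPa

6.81 MPa


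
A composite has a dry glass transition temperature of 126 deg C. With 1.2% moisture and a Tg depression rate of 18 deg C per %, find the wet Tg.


Tg_wet = Tg_dry - k*moisture = 126 - 18*1.2 = 104.4 deg C

104.4 deg C


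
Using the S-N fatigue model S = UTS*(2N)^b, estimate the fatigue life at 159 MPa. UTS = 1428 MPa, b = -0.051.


N = 0.5 * (S/UTS)^(1/b) = 0.5 * (159/1428)^(1/-0.051) = 2.4645e+18 cycles

2.4645e+18 cycles


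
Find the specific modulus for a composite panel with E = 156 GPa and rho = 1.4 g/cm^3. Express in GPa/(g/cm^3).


Specific stiffness = E/rho = 156/1.4 = 111.4 GPa/(g/cm^3)

111.4 GPa/(g/cm^3)


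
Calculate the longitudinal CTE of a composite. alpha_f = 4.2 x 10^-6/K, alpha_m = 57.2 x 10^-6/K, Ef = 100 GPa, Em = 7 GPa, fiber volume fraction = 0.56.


E1 = Ef*Vf + Em*(1-Vf) = 59.08
alpha_1 = (alpha_f*Ef*Vf + alpha_m*Em*(1-Vf))/E1 = 6.96 x 10^-6/K

6.96 x 10^-6/K


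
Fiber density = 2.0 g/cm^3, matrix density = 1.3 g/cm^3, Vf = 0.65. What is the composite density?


rho_c = rho_f*Vf + rho_m*(1-Vf) = 2.0*0.65 + 1.3*0.35 = 1.755 g/cm^3

1.755 g/cm^3


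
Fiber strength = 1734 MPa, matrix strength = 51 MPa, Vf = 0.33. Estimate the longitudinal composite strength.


sigma_1 = sigma_f*Vf + sigma_m*(1-Vf) = 1734*0.33 + 51*0.67 = 606.4 MPa

606.4 MPa


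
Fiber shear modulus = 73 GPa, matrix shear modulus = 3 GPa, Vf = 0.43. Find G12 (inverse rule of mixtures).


1/G12 = Vf/Gf + (1-Vf)/Gm = 0.43/73 + 0.57/3
G12 = 5.1 GPa

5.1 GPa


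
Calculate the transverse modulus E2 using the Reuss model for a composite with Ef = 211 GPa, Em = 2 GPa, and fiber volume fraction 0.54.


1/E2 = Vf/Ef + (1-Vf)/Em = 0.54/211 + 0.46/2
E2 = 4.3 GPa

4.3 GPa


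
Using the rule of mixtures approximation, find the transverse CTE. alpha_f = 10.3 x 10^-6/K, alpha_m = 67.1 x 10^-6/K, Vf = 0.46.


alpha_2 = alpha_f*Vf + alpha_m*(1-Vf) = 10.3*0.46 + 67.1*0.54 = 41.0 x 10^-6/K

41.0 x 10^-6/K


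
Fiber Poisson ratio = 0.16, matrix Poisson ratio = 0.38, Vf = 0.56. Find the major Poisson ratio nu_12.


nu_12 = nu_f*Vf + nu_m*(1-Vf) = 0.16*0.56 + 0.38*0.44 = 0.2568

0.2568


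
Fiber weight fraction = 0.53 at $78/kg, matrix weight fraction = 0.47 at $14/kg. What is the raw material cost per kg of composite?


Cost = cost_f*Wf + cost_m*Wm = 78*0.53 + 14*0.47 = $47.92/kg

$47.92/kg


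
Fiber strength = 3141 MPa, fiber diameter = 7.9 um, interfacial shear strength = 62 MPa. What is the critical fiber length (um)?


Lc = sigma_f * d / (2 * tau_i) = 3141 * 7.9 / (2 * 62) = 200.1 um

200.1 um


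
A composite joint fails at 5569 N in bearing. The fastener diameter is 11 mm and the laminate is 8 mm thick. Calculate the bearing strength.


sigma_br = F/(d*h) = 5569/(11*8) = 63.3 MPa

63.3 MPa


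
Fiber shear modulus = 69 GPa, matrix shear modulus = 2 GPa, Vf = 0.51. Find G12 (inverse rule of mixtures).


1/G12 = Vf/Gf + (1-Vf)/Gm = 0.51/69 + 0.49/2
G12 = 3.96 GPa

3.96 GPa


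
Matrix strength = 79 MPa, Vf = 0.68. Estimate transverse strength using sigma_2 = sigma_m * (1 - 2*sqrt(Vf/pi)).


factor = 1 - 2*sqrt(0.68/pi) = 0.0695
sigma_2 = 79 * 0.0695 = 5.49 MPa

5.49 MPa


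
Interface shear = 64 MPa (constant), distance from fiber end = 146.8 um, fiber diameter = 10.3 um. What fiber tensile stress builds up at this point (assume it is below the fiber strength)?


Force balance: sigma_f * (pi*d^2/4) = tau * (pi*d) * x  ->  sigma_f = 4 * tau * x / d
sigma_f = 4 * 64 * 146.8 / 10.3 = 3648.6 MPa

3648.6 MPa


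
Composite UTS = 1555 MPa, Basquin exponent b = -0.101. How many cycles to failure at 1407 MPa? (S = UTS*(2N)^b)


N = 0.5 * (S/UTS)^(1/b) = 0.5 * (1407/1555)^(1/-0.101) = 1.3460 cycles

1.3460 cycles


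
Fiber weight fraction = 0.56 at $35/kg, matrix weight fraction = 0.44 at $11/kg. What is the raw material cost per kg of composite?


Cost = cost_f*Wf + cost_m*Wm = 35*0.56 + 11*0.44 = $24.44/kg

$24.44/kg


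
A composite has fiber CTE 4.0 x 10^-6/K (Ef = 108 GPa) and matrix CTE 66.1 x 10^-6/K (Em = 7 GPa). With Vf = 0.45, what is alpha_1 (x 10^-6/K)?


E1 = Ef*Vf + Em*(1-Vf) = 52.45
alpha_1 = (alpha_f*Ef*Vf + alpha_m*Em*(1-Vf))/E1 = 8.56 x 10^-6/K

8.56 x 10^-6/K


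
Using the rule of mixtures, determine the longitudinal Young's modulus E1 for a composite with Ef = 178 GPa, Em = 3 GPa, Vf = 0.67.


E1 = Ef*Vf + Em*(1-Vf) = 178*0.67 + 3*0.33 = 120.25 GPa

120.25 GPa


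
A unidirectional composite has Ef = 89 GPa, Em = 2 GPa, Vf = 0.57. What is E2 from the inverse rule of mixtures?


1/E2 = Vf/Ef + (1-Vf)/Em = 0.57/89 + 0.43/2
E2 = 4.52 GPa

4.52 GPa


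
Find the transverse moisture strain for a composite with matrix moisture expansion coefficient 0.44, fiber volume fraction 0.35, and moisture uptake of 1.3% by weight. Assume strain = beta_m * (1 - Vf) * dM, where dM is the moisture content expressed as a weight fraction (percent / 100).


dM = 1.3/100 = 0.013
strain = beta_m * (1-Vf) * dM = 0.44 * 0.65 * 0.013 = 0.003718

0.003718


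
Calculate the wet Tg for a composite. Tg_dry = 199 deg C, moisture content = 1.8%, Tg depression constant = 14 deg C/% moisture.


Tg_wet = Tg_dry - k*moisture = 199 - 14*1.8 = 173.8 deg C

173.8 deg C


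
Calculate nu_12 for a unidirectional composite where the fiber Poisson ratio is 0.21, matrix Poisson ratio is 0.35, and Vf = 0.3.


nu_12 = nu_f*Vf + nu_m*(1-Vf) = 0.21*0.3 + 0.35*0.7 = 0.308

0.308


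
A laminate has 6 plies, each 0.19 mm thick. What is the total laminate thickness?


h = n * t_ply = 6 * 0.19 = 1.14 mm

1.14 mm


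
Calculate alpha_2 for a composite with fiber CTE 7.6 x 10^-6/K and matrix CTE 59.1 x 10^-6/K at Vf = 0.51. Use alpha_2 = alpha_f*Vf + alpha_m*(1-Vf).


alpha_2 = alpha_f*Vf + alpha_m*(1-Vf) = 7.6*0.51 + 59.1*0.49 = 32.8 x 10^-6/K

32.8 x 10^-6/K


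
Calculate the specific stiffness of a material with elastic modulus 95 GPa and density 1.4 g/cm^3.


Specific stiffness = E/rho = 95/1.4 = 67.9 GPa/(g/cm^3)

67.9 GPa/(g/cm^3)


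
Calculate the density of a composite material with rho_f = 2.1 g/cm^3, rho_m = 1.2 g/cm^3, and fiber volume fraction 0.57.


rho_c = rho_f*Vf + rho_m*(1-Vf) = 2.1*0.57 + 1.2*0.43 = 1.713 g/cm^3

1.713 g/cm^3


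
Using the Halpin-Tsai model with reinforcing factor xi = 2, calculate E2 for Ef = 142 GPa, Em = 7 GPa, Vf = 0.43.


eta = (Ef/Em - 1)/(Ef/Em + xi) = (20.2857 - 1)/(20.2857 + 2) = 0.8654
E2 = Em*(1+xi*eta*Vf)/(1-eta*Vf) = 19.45 GPa

19.45 GPa


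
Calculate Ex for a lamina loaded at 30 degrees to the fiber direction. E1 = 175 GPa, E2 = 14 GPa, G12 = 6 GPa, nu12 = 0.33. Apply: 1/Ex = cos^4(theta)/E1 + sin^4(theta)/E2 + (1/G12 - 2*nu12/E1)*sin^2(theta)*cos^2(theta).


cos^4(30) = 0.5625, sin^4(30) = 0.0625, sin^2(30)*cos^2(30) = 0.1875
1/G12 - 2*nu12/E1 = 1/6 - 2*0.33/175 = 0.162895 GPa^-1
1/Ex = 0.5625/175 + 0.0625/14 + 0.162895*0.1875 = 0.0382214 GPa^-1
Ex = 26.16 GPa

26.16 GPa


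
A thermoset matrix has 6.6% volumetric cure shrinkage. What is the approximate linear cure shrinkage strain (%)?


Linear shrinkage ≈ vol_shrink/3 = 6.6/3 = 2.2%

2.2%


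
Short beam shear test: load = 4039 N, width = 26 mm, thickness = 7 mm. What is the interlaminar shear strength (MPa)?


ILSS = 3F/(4bh) = 3*4039/(4*26*7) = 16.64 MPa

16.64 MPa


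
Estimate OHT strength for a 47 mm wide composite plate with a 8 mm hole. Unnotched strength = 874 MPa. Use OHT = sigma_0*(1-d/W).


OHT = sigma_0*(1-d/W) = 874*(1-8/47) = 725.2 MPa

725.2 MPa


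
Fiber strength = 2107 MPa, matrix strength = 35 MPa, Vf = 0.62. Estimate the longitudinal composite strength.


sigma_1 = sigma_f*Vf + sigma_m*(1-Vf) = 2107*0.62 + 35*0.38 = 1319.6 MPa

1319.6 MPa


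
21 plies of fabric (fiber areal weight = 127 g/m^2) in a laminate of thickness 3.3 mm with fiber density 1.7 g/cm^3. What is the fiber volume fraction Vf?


Vf = n * FAW / (rho_f * h * 1000) = 21 * 127 / (1.7 * 3.3 * 1000) = 0.4754

0.4754


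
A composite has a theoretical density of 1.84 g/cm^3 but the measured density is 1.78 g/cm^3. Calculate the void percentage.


Void% = (rho_theo - rho_actual)/rho_theo * 100 = (1.84 - 1.78)/1.84 * 100 = 3.26%

3.26%


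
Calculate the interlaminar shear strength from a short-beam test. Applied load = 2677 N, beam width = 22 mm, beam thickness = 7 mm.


ILSS = 3F/(4bh) = 3*2677/(4*22*7) = 13.04 MPa

13.04 MPa


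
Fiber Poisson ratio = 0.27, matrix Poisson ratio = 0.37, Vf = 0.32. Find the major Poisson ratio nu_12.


nu_12 = nu_f*Vf + nu_m*(1-Vf) = 0.27*0.32 + 0.37*0.68 = 0.338

0.338


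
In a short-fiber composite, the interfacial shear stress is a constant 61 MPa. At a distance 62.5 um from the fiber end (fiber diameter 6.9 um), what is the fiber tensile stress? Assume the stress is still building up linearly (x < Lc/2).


Force balance: sigma_f * (pi*d^2/4) = tau * (pi*d) * x  ->  sigma_f = 4 * tau * x / d
sigma_f = 4 * 61 * 62.5 / 6.9 = 2210.1 MPa

2210.1 MPa


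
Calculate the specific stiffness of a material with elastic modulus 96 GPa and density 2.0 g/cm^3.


Specific stiffness = E/rho = 96/2.0 = 48.0 GPa/(g/cm^3)

48.0 GPa/(g/cm^3)


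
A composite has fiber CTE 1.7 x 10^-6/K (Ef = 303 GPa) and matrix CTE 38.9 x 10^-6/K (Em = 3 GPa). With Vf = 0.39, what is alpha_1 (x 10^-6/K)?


E1 = Ef*Vf + Em*(1-Vf) = 120.0
alpha_1 = (alpha_f*Ef*Vf + alpha_m*Em*(1-Vf))/E1 = 2.27 x 10^-6/K

2.27 x 10^-6/K


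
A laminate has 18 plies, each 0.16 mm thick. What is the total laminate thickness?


h = n * t_ply = 18 * 0.16 = 2.88 mm

2.88 mm


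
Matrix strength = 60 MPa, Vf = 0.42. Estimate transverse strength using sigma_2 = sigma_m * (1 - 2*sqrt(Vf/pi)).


factor = 1 - 2*sqrt(0.42/pi) = 0.2687
sigma_2 = 60 * 0.2687 = 16.12 MPa

16.12 MPa


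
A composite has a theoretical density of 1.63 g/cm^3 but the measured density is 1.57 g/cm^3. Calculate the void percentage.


Void% = (rho_theo - rho_actual)/rho_theo * 100 = (1.63 - 1.57)/1.63 * 100 = 3.68%

3.68%


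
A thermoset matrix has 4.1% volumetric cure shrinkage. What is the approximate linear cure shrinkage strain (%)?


Linear shrinkage ≈ vol_shrink/3 = 4.1/3 = 1.367%

1.367%


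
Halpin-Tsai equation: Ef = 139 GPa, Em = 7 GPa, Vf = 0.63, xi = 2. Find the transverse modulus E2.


eta = (Ef/Em - 1)/(Ef/Em + xi) = (19.8571 - 1)/(19.8571 + 2) = 0.8627
E2 = Em*(1+xi*eta*Vf)/(1-eta*Vf) = 32.01 GPa

32.01 GPa


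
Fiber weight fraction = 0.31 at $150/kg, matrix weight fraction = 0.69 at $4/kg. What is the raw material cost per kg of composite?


Cost = cost_f*Wf + cost_m*Wm = 150*0.31 + 4*0.69 = $49.26/kg

$49.26/kg


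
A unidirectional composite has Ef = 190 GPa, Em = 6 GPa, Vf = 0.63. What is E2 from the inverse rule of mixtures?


1/E2 = Vf/Ef + (1-Vf)/Em = 0.63/190 + 0.37/6
E2 = 15.39 GPa

15.39 GPa


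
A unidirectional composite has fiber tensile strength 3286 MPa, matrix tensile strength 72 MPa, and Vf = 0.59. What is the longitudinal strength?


sigma_1 = sigma_f*Vf + sigma_m*(1-Vf) = 3286*0.59 + 72*0.41 = 1968.3 MPa

1968.3 MPa


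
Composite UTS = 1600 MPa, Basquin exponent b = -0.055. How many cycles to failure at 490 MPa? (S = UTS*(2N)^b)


N = 0.5 * (S/UTS)^(1/b) = 0.5 * (490/1600)^(1/-0.055) = 1.1042e+09 cycles

1.1042e+09 cycles


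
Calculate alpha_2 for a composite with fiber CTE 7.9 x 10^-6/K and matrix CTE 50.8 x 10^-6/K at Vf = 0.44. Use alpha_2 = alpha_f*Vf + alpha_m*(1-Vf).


alpha_2 = alpha_f*Vf + alpha_m*(1-Vf) = 7.9*0.44 + 50.8*0.56 = 31.9 x 10^-6/K

31.9 x 10^-6/K


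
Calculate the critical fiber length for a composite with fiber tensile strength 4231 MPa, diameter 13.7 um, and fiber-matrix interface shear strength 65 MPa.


Lc = sigma_f * d / (2 * tau_i) = 4231 * 13.7 / (2 * 65) = 445.9 um

445.9 um


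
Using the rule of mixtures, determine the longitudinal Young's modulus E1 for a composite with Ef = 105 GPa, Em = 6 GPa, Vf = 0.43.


E1 = Ef*Vf + Em*(1-Vf) = 105*0.43 + 6*0.57 = 48.57 GPa

48.57 GPa


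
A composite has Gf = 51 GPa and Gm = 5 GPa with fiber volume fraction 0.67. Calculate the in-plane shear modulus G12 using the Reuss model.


1/G12 = Vf/Gf + (1-Vf)/Gm = 0.67/51 + 0.33/5
G12 = 12.64 GPa

12.64 GPa


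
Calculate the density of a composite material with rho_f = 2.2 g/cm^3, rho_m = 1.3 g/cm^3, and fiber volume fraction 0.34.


rho_c = rho_f*Vf + rho_m*(1-Vf) = 2.2*0.34 + 1.3*0.66 = 1.606 g/cm^3

1.606 g/cm^3


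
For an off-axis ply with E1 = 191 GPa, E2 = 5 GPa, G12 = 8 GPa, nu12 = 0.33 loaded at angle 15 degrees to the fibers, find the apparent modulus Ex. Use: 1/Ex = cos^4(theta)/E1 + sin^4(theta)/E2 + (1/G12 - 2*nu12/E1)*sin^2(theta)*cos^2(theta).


cos^4(15) = 0.870513, sin^4(15) = 0.004487, sin^2(15)*cos^2(15) = 0.0625
1/G12 - 2*nu12/E1 = 1/8 - 2*0.33/191 = 0.121545 GPa^-1
1/Ex = 0.870513/191 + 0.004487/5 + 0.121545*0.0625 = 0.0130516 GPa^-1
Ex = 76.62 GPa

76.62 GPa


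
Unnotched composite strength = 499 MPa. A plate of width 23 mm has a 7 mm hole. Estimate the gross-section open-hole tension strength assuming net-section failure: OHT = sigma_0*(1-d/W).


OHT = sigma_0*(1-d/W) = 499*(1-7/23) = 347.1 MPa

347.1 MPa


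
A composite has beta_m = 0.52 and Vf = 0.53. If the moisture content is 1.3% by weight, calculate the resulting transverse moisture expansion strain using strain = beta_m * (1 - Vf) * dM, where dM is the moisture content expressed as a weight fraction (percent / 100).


dM = 1.3/100 = 0.013
strain = beta_m * (1-Vf) * dM = 0.52 * 0.47 * 0.013 = 0.0031772

0.0031772


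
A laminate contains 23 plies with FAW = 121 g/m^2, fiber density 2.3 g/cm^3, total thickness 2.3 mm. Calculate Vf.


Vf = n * FAW / (rho_f * h * 1000) = 23 * 121 / (2.3 * 2.3 * 1000) = 0.5261

0.5261


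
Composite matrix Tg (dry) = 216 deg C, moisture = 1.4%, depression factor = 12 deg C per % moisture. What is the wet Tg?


Tg_wet = Tg_dry - k*moisture = 216 - 12*1.4 = 199.2 deg C

199.2 deg C


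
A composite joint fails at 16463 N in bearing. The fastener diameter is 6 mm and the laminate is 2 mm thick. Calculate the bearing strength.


sigma_br = F/(d*h) = 16463/(6*2) = 1371.9 MPa

1371.9 MPa


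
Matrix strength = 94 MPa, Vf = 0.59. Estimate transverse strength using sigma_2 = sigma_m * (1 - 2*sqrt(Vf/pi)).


factor = 1 - 2*sqrt(0.59/pi) = 0.1333
sigma_2 = 94 * 0.1333 = 12.53 MPa

12.53 MPa


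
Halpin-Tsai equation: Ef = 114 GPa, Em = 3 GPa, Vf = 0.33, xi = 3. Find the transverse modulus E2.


eta = (Ef/Em - 1)/(Ef/Em + xi) = (38.0 - 1)/(38.0 + 3) = 0.9024
E2 = Em*(1+xi*eta*Vf)/(1-eta*Vf) = 8.09 GPa

8.09 GPa


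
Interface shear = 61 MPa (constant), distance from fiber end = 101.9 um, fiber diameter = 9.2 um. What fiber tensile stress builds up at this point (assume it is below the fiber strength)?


Force balance: sigma_f * (pi*d^2/4) = tau * (pi*d) * x  ->  sigma_f = 4 * tau * x / d
sigma_f = 4 * 61 * 101.9 / 9.2 = 2702.6 MPa

2702.6 MPa


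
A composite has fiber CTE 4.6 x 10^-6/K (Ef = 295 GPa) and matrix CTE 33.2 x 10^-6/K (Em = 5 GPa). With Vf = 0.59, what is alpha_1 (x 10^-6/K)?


E1 = Ef*Vf + Em*(1-Vf) = 176.1
alpha_1 = (alpha_f*Ef*Vf + alpha_m*Em*(1-Vf))/E1 = 4.93 x 10^-6/K

4.93 x 10^-6/K


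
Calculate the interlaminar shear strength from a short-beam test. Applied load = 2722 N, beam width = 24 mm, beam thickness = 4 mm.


ILSS = 3F/(4bh) = 3*2722/(4*24*4) = 21.27 MPa

21.27 MPa


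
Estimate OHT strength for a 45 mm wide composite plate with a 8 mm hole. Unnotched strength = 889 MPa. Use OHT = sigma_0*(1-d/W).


OHT = sigma_0*(1-d/W) = 889*(1-8/45) = 731.0 MPa

731.0 MPa


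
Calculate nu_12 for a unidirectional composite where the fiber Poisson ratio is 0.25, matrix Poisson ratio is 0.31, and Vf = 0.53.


nu_12 = nu_f*Vf + nu_m*(1-Vf) = 0.25*0.53 + 0.31*0.47 = 0.2782

0.2782


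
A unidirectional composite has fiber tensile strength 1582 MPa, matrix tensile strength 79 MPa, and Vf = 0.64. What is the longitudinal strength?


sigma_1 = sigma_f*Vf + sigma_m*(1-Vf) = 1582*0.64 + 79*0.36 = 1040.9 MPa

1040.9 MPa


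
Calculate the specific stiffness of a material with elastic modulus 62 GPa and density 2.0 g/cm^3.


Specific stiffness = E/rho = 62/2.0 = 31.0 GPa/(g/cm^3)

31.0 GPa/(g/cm^3)


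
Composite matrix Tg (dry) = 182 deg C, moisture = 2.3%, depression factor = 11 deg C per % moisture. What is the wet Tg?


Tg_wet = Tg_dry - k*moisture = 182 - 11*2.3 = 156.7 deg C

156.7 deg C


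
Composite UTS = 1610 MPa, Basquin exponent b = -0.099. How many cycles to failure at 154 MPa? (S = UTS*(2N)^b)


N = 0.5 * (S/UTS)^(1/b) = 0.5 * (154/1610)^(1/-0.099) = 9.8851e+09 cycles

9.8851e+09 cycles


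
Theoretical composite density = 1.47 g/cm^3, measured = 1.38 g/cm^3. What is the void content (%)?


Void% = (rho_theo - rho_actual)/rho_theo * 100 = (1.47 - 1.38)/1.47 * 100 = 6.12%

6.12%


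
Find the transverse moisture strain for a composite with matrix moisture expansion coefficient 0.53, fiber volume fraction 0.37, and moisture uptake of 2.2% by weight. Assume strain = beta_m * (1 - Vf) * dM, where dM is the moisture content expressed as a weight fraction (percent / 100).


dM = 2.2/100 = 0.022
strain = beta_m * (1-Vf) * dM = 0.53 * 0.63 * 0.022 = 0.0073458

0.0073458


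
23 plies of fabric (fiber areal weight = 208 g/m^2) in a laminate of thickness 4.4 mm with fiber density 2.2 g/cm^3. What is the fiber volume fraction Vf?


Vf = n * FAW / (rho_f * h * 1000) = 23 * 208 / (2.2 * 4.4 * 1000) = 0.4942

0.4942


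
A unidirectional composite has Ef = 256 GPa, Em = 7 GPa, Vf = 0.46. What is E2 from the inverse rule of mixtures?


1/E2 = Vf/Ef + (1-Vf)/Em = 0.46/256 + 0.54/7
E2 = 12.67 GPa

12.67 GPa


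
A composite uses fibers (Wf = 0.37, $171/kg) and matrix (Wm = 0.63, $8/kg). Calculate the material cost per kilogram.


Cost = cost_f*Wf + cost_m*Wm = 171*0.37 + 8*0.63 = $68.31/kg

$68.31/kg


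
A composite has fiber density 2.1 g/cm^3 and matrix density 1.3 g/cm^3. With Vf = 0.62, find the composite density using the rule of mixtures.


rho_c = rho_f*Vf + rho_m*(1-Vf) = 2.1*0.62 + 1.3*0.38 = 1.796 g/cm^3

1.796 g/cm^3


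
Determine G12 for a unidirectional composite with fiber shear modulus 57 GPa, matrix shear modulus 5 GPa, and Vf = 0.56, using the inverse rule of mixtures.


1/G12 = Vf/Gf + (1-Vf)/Gm = 0.56/57 + 0.44/5
G12 = 10.22 GPa

10.22 GPa


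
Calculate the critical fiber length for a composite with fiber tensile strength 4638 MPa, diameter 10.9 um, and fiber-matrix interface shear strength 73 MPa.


Lc = sigma_f * d / (2 * tau_i) = 4638 * 10.9 / (2 * 73) = 346.3 um

346.3 um


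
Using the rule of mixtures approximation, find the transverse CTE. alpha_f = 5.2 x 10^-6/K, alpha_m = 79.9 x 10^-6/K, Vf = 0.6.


alpha_2 = alpha_f*Vf + alpha_m*(1-Vf) = 5.2*0.6 + 79.9*0.4 = 35.1 x 10^-6/K

35.1 x 10^-6/K


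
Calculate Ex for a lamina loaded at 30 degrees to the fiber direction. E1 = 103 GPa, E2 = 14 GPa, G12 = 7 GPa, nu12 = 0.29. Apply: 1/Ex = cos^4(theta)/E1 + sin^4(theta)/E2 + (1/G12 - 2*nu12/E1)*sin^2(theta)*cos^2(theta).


cos^4(30) = 0.5625, sin^4(30) = 0.0625, sin^2(30)*cos^2(30) = 0.1875
1/G12 - 2*nu12/E1 = 1/7 - 2*0.29/103 = 0.137226 GPa^-1
1/Ex = 0.5625/103 + 0.0625/14 + 0.137226*0.1875 = 0.0356553 GPa^-1
Ex = 28.05 GPa

28.05 GPa


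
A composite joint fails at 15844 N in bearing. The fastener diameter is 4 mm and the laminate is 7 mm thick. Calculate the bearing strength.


sigma_br = F/(d*h) = 15844/(4*7) = 565.9 MPa

565.9 MPa


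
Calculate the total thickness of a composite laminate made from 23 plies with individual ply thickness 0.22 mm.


h = n * t_ply = 23 * 0.22 = 5.06 mm

5.06 mm


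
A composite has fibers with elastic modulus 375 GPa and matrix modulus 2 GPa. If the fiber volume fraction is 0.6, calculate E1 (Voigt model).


E1 = Ef*Vf + Em*(1-Vf) = 375*0.6 + 2*0.4 = 225.8 GPa

225.8 GPa


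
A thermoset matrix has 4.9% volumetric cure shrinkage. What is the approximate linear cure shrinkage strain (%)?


Linear shrinkage ≈ vol_shrink/3 = 4.9/3 = 1.633%

1.633%


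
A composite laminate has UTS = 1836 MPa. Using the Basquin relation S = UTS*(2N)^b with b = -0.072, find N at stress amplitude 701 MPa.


N = 0.5 * (S/UTS)^(1/b) = 0.5 * (701/1836)^(1/-0.072) = 321124.6176 cycles

321124.6176 cycles


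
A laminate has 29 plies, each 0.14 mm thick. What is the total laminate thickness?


h = n * t_ply = 29 * 0.14 = 4.06 mm

4.06 mm


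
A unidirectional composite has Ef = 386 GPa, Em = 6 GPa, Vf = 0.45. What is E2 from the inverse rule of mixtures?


1/E2 = Vf/Ef + (1-Vf)/Em = 0.45/386 + 0.55/6
E2 = 10.77 GPa

10.77 GPa
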